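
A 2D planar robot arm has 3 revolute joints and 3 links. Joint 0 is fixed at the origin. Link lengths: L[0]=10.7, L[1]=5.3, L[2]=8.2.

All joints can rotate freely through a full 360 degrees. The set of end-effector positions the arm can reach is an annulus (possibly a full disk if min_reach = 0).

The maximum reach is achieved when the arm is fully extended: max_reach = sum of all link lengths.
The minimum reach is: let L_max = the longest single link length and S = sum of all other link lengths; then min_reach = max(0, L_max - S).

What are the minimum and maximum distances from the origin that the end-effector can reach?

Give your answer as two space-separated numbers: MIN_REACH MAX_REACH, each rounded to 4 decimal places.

Answer: 0.0000 24.2000

Derivation:
Link lengths: [10.7, 5.3, 8.2]
max_reach = 10.7 + 5.3 + 8.2 = 24.2
L_max = max([10.7, 5.3, 8.2]) = 10.7
S (sum of others) = 24.2 - 10.7 = 13.5
min_reach = max(0, 10.7 - 13.5) = max(0, -2.8) = 0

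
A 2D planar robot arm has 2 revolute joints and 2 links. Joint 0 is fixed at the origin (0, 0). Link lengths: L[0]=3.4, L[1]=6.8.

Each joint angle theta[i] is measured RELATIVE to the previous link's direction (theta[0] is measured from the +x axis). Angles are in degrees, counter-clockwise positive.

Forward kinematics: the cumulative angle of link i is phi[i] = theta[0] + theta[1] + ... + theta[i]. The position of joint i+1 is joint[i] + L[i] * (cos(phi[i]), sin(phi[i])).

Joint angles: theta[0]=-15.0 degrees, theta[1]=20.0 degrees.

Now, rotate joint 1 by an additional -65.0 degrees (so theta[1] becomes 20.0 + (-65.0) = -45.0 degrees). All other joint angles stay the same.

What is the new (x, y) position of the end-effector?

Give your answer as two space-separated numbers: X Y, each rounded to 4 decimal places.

Answer: 6.6841 -6.7690

Derivation:
joint[0] = (0.0000, 0.0000)  (base)
link 0: phi[0] = -15 = -15 deg
  cos(-15 deg) = 0.9659, sin(-15 deg) = -0.2588
  joint[1] = (0.0000, 0.0000) + 3.4 * (0.9659, -0.2588) = (0.0000 + 3.2841, 0.0000 + -0.8800) = (3.2841, -0.8800)
link 1: phi[1] = -15 + -45 = -60 deg
  cos(-60 deg) = 0.5000, sin(-60 deg) = -0.8660
  joint[2] = (3.2841, -0.8800) + 6.8 * (0.5000, -0.8660) = (3.2841 + 3.4000, -0.8800 + -5.8890) = (6.6841, -6.7690)
End effector: (6.6841, -6.7690)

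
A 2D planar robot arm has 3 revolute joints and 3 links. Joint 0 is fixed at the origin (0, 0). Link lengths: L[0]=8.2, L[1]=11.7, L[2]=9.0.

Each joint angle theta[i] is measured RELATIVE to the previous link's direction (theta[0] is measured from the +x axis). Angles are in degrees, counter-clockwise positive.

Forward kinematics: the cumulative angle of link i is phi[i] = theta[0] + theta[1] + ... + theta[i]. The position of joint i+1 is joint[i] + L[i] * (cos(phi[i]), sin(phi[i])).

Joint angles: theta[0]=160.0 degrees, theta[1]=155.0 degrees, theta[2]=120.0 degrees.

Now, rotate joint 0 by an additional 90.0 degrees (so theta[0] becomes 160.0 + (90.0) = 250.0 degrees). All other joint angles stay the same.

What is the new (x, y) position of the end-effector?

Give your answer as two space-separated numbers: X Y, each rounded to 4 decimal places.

joint[0] = (0.0000, 0.0000)  (base)
link 0: phi[0] = 250 = 250 deg
  cos(250 deg) = -0.3420, sin(250 deg) = -0.9397
  joint[1] = (0.0000, 0.0000) + 8.2 * (-0.3420, -0.9397) = (0.0000 + -2.8046, 0.0000 + -7.7055) = (-2.8046, -7.7055)
link 1: phi[1] = 250 + 155 = 405 deg
  cos(405 deg) = 0.7071, sin(405 deg) = 0.7071
  joint[2] = (-2.8046, -7.7055) + 11.7 * (0.7071, 0.7071) = (-2.8046 + 8.2731, -7.7055 + 8.2731) = (5.4686, 0.5677)
link 2: phi[2] = 250 + 155 + 120 = 525 deg
  cos(525 deg) = -0.9659, sin(525 deg) = 0.2588
  joint[3] = (5.4686, 0.5677) + 9 * (-0.9659, 0.2588) = (5.4686 + -8.6933, 0.5677 + 2.3294) = (-3.2247, 2.8970)
End effector: (-3.2247, 2.8970)

Answer: -3.2247 2.8970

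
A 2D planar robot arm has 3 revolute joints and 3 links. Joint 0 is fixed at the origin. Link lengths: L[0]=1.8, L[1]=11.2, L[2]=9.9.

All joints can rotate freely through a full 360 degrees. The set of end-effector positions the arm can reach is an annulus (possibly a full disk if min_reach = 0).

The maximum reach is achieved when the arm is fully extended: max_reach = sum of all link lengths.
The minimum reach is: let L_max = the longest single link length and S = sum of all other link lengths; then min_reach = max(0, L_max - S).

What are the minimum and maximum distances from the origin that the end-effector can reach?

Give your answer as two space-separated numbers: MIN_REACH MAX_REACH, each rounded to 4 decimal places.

Answer: 0.0000 22.9000

Derivation:
Link lengths: [1.8, 11.2, 9.9]
max_reach = 1.8 + 11.2 + 9.9 = 22.9
L_max = max([1.8, 11.2, 9.9]) = 11.2
S (sum of others) = 22.9 - 11.2 = 11.7
min_reach = max(0, 11.2 - 11.7) = max(0, -0.5) = 0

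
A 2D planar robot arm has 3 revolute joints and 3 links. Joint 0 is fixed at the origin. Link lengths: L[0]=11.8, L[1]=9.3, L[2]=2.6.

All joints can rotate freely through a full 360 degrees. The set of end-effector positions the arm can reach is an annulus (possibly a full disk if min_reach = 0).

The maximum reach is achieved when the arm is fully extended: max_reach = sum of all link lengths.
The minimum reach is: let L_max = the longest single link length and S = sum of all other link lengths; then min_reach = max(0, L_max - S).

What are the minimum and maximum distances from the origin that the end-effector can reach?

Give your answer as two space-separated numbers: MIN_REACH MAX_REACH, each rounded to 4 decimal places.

Answer: 0.0000 23.7000

Derivation:
Link lengths: [11.8, 9.3, 2.6]
max_reach = 11.8 + 9.3 + 2.6 = 23.7
L_max = max([11.8, 9.3, 2.6]) = 11.8
S (sum of others) = 23.7 - 11.8 = 11.9
min_reach = max(0, 11.8 - 11.9) = max(0, -0.1) = 0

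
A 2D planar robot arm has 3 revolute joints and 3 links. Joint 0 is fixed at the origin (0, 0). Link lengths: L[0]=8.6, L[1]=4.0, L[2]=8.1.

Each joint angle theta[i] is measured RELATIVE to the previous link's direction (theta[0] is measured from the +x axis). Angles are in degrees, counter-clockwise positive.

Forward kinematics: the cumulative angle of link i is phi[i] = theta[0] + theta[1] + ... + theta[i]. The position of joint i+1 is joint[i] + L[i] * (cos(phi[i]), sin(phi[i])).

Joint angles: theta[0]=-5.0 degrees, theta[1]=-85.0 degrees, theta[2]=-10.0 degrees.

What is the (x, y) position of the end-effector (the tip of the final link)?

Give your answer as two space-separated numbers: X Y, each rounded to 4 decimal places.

Answer: 7.1607 -12.7265

Derivation:
joint[0] = (0.0000, 0.0000)  (base)
link 0: phi[0] = -5 = -5 deg
  cos(-5 deg) = 0.9962, sin(-5 deg) = -0.0872
  joint[1] = (0.0000, 0.0000) + 8.6 * (0.9962, -0.0872) = (0.0000 + 8.5673, 0.0000 + -0.7495) = (8.5673, -0.7495)
link 1: phi[1] = -5 + -85 = -90 deg
  cos(-90 deg) = 0.0000, sin(-90 deg) = -1.0000
  joint[2] = (8.5673, -0.7495) + 4 * (0.0000, -1.0000) = (8.5673 + 0.0000, -0.7495 + -4.0000) = (8.5673, -4.7495)
link 2: phi[2] = -5 + -85 + -10 = -100 deg
  cos(-100 deg) = -0.1736, sin(-100 deg) = -0.9848
  joint[3] = (8.5673, -4.7495) + 8.1 * (-0.1736, -0.9848) = (8.5673 + -1.4066, -4.7495 + -7.9769) = (7.1607, -12.7265)
End effector: (7.1607, -12.7265)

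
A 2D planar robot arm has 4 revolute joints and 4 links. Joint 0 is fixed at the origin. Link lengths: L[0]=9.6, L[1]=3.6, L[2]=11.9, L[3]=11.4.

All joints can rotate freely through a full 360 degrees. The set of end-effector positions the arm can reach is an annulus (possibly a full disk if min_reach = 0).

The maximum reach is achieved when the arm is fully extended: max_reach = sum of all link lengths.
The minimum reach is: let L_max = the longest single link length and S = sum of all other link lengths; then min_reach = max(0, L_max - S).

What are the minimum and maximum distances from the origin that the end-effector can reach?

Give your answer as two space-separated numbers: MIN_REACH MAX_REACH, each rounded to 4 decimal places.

Link lengths: [9.6, 3.6, 11.9, 11.4]
max_reach = 9.6 + 3.6 + 11.9 + 11.4 = 36.5
L_max = max([9.6, 3.6, 11.9, 11.4]) = 11.9
S (sum of others) = 36.5 - 11.9 = 24.6
min_reach = max(0, 11.9 - 24.6) = max(0, -12.7) = 0

Answer: 0.0000 36.5000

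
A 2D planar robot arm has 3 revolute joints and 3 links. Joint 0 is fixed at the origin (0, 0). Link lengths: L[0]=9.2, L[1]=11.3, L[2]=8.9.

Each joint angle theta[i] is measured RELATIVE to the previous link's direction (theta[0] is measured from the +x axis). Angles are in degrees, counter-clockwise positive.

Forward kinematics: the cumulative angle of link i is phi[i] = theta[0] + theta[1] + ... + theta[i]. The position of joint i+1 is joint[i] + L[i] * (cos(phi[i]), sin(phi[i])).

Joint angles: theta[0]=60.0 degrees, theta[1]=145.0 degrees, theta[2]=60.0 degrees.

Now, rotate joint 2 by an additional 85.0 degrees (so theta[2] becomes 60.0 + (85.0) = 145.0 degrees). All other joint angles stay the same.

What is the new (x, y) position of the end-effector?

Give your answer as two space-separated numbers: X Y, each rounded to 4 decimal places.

joint[0] = (0.0000, 0.0000)  (base)
link 0: phi[0] = 60 = 60 deg
  cos(60 deg) = 0.5000, sin(60 deg) = 0.8660
  joint[1] = (0.0000, 0.0000) + 9.2 * (0.5000, 0.8660) = (0.0000 + 4.6000, 0.0000 + 7.9674) = (4.6000, 7.9674)
link 1: phi[1] = 60 + 145 = 205 deg
  cos(205 deg) = -0.9063, sin(205 deg) = -0.4226
  joint[2] = (4.6000, 7.9674) + 11.3 * (-0.9063, -0.4226) = (4.6000 + -10.2413, 7.9674 + -4.7756) = (-5.6413, 3.1918)
link 2: phi[2] = 60 + 145 + 145 = 350 deg
  cos(350 deg) = 0.9848, sin(350 deg) = -0.1736
  joint[3] = (-5.6413, 3.1918) + 8.9 * (0.9848, -0.1736) = (-5.6413 + 8.7648, 3.1918 + -1.5455) = (3.1235, 1.6464)
End effector: (3.1235, 1.6464)

Answer: 3.1235 1.6464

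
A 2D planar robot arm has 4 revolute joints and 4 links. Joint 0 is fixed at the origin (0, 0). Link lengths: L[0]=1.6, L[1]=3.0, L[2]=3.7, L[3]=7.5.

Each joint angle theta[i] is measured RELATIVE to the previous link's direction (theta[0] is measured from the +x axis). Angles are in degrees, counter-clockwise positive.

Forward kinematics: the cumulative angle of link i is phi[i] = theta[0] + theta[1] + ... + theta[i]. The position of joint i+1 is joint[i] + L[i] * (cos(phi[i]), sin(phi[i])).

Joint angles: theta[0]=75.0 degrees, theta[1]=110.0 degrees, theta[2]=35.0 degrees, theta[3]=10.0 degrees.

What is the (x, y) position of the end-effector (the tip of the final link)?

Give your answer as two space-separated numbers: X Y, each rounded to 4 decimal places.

joint[0] = (0.0000, 0.0000)  (base)
link 0: phi[0] = 75 = 75 deg
  cos(75 deg) = 0.2588, sin(75 deg) = 0.9659
  joint[1] = (0.0000, 0.0000) + 1.6 * (0.2588, 0.9659) = (0.0000 + 0.4141, 0.0000 + 1.5455) = (0.4141, 1.5455)
link 1: phi[1] = 75 + 110 = 185 deg
  cos(185 deg) = -0.9962, sin(185 deg) = -0.0872
  joint[2] = (0.4141, 1.5455) + 3 * (-0.9962, -0.0872) = (0.4141 + -2.9886, 1.5455 + -0.2615) = (-2.5745, 1.2840)
link 2: phi[2] = 75 + 110 + 35 = 220 deg
  cos(220 deg) = -0.7660, sin(220 deg) = -0.6428
  joint[3] = (-2.5745, 1.2840) + 3.7 * (-0.7660, -0.6428) = (-2.5745 + -2.8344, 1.2840 + -2.3783) = (-5.4088, -1.0943)
link 3: phi[3] = 75 + 110 + 35 + 10 = 230 deg
  cos(230 deg) = -0.6428, sin(230 deg) = -0.7660
  joint[4] = (-5.4088, -1.0943) + 7.5 * (-0.6428, -0.7660) = (-5.4088 + -4.8209, -1.0943 + -5.7453) = (-10.2297, -6.8396)
End effector: (-10.2297, -6.8396)

Answer: -10.2297 -6.8396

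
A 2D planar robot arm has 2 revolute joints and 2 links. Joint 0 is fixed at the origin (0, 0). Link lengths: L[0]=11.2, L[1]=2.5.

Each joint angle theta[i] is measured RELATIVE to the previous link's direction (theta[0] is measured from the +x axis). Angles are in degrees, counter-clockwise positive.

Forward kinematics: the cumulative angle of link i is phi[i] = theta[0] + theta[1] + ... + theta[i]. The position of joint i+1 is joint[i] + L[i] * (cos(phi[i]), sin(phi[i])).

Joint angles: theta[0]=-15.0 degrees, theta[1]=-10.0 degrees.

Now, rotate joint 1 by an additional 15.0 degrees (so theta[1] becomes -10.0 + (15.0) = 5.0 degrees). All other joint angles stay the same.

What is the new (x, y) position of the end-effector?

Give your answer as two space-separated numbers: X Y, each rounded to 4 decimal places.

Answer: 13.2804 -3.3329

Derivation:
joint[0] = (0.0000, 0.0000)  (base)
link 0: phi[0] = -15 = -15 deg
  cos(-15 deg) = 0.9659, sin(-15 deg) = -0.2588
  joint[1] = (0.0000, 0.0000) + 11.2 * (0.9659, -0.2588) = (0.0000 + 10.8184, 0.0000 + -2.8988) = (10.8184, -2.8988)
link 1: phi[1] = -15 + 5 = -10 deg
  cos(-10 deg) = 0.9848, sin(-10 deg) = -0.1736
  joint[2] = (10.8184, -2.8988) + 2.5 * (0.9848, -0.1736) = (10.8184 + 2.4620, -2.8988 + -0.4341) = (13.2804, -3.3329)
End effector: (13.2804, -3.3329)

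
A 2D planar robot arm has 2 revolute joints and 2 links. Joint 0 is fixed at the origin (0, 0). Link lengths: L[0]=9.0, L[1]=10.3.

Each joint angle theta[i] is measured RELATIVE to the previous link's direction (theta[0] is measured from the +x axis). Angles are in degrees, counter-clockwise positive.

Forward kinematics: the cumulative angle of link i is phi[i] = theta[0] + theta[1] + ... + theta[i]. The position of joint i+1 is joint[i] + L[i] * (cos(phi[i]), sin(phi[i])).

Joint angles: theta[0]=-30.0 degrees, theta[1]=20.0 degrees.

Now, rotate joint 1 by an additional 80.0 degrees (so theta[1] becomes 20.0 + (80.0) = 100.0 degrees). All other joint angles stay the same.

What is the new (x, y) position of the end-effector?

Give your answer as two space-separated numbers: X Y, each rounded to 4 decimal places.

joint[0] = (0.0000, 0.0000)  (base)
link 0: phi[0] = -30 = -30 deg
  cos(-30 deg) = 0.8660, sin(-30 deg) = -0.5000
  joint[1] = (0.0000, 0.0000) + 9 * (0.8660, -0.5000) = (0.0000 + 7.7942, 0.0000 + -4.5000) = (7.7942, -4.5000)
link 1: phi[1] = -30 + 100 = 70 deg
  cos(70 deg) = 0.3420, sin(70 deg) = 0.9397
  joint[2] = (7.7942, -4.5000) + 10.3 * (0.3420, 0.9397) = (7.7942 + 3.5228, -4.5000 + 9.6788) = (11.3170, 5.1788)
End effector: (11.3170, 5.1788)

Answer: 11.3170 5.1788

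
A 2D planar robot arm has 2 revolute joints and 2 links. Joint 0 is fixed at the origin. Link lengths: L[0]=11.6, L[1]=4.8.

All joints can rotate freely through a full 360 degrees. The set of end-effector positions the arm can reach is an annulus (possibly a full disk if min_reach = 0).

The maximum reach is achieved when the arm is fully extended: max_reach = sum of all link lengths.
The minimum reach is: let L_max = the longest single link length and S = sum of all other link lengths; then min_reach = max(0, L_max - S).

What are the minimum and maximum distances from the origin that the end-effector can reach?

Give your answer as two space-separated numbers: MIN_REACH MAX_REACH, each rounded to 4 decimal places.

Link lengths: [11.6, 4.8]
max_reach = 11.6 + 4.8 = 16.4
L_max = max([11.6, 4.8]) = 11.6
S (sum of others) = 16.4 - 11.6 = 4.8
min_reach = max(0, 11.6 - 4.8) = max(0, 6.8) = 6.8

Answer: 6.8000 16.4000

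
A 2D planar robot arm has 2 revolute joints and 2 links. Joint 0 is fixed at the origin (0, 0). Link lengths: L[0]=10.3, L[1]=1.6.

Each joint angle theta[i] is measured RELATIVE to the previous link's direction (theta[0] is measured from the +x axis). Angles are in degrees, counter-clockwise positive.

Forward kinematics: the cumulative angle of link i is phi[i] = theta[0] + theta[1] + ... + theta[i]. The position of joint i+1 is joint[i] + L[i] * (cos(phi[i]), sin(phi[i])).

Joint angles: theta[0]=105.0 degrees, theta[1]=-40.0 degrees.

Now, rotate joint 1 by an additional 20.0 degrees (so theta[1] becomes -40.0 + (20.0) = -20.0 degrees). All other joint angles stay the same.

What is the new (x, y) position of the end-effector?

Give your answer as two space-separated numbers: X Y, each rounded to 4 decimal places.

Answer: -2.5264 11.5429

Derivation:
joint[0] = (0.0000, 0.0000)  (base)
link 0: phi[0] = 105 = 105 deg
  cos(105 deg) = -0.2588, sin(105 deg) = 0.9659
  joint[1] = (0.0000, 0.0000) + 10.3 * (-0.2588, 0.9659) = (0.0000 + -2.6658, 0.0000 + 9.9490) = (-2.6658, 9.9490)
link 1: phi[1] = 105 + -20 = 85 deg
  cos(85 deg) = 0.0872, sin(85 deg) = 0.9962
  joint[2] = (-2.6658, 9.9490) + 1.6 * (0.0872, 0.9962) = (-2.6658 + 0.1394, 9.9490 + 1.5939) = (-2.5264, 11.5429)
End effector: (-2.5264, 11.5429)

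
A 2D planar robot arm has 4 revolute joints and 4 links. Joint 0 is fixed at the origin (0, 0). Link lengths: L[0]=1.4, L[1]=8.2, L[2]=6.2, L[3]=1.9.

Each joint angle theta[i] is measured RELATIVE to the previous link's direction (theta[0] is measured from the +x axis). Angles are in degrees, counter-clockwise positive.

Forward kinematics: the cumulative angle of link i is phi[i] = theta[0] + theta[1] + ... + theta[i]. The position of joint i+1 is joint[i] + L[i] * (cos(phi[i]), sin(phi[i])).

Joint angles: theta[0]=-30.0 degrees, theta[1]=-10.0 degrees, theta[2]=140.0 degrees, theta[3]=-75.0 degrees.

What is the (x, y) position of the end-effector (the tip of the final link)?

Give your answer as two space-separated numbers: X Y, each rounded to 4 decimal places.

joint[0] = (0.0000, 0.0000)  (base)
link 0: phi[0] = -30 = -30 deg
  cos(-30 deg) = 0.8660, sin(-30 deg) = -0.5000
  joint[1] = (0.0000, 0.0000) + 1.4 * (0.8660, -0.5000) = (0.0000 + 1.2124, 0.0000 + -0.7000) = (1.2124, -0.7000)
link 1: phi[1] = -30 + -10 = -40 deg
  cos(-40 deg) = 0.7660, sin(-40 deg) = -0.6428
  joint[2] = (1.2124, -0.7000) + 8.2 * (0.7660, -0.6428) = (1.2124 + 6.2816, -0.7000 + -5.2709) = (7.4940, -5.9709)
link 2: phi[2] = -30 + -10 + 140 = 100 deg
  cos(100 deg) = -0.1736, sin(100 deg) = 0.9848
  joint[3] = (7.4940, -5.9709) + 6.2 * (-0.1736, 0.9848) = (7.4940 + -1.0766, -5.9709 + 6.1058) = (6.4174, 0.1349)
link 3: phi[3] = -30 + -10 + 140 + -75 = 25 deg
  cos(25 deg) = 0.9063, sin(25 deg) = 0.4226
  joint[4] = (6.4174, 0.1349) + 1.9 * (0.9063, 0.4226) = (6.4174 + 1.7220, 0.1349 + 0.8030) = (8.1394, 0.9379)
End effector: (8.1394, 0.9379)

Answer: 8.1394 0.9379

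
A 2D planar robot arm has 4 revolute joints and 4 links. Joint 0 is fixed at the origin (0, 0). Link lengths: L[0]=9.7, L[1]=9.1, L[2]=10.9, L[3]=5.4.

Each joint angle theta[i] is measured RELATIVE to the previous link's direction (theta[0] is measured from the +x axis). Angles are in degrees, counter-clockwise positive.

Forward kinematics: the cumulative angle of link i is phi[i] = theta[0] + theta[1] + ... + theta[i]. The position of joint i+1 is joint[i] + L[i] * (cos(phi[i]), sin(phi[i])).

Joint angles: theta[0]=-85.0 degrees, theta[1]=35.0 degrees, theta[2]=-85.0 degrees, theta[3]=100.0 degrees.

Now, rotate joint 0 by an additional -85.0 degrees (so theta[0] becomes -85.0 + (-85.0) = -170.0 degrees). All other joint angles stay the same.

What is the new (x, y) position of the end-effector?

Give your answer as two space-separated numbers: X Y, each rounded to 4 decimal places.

Answer: -27.0372 -5.7892

Derivation:
joint[0] = (0.0000, 0.0000)  (base)
link 0: phi[0] = -170 = -170 deg
  cos(-170 deg) = -0.9848, sin(-170 deg) = -0.1736
  joint[1] = (0.0000, 0.0000) + 9.7 * (-0.9848, -0.1736) = (0.0000 + -9.5526, 0.0000 + -1.6844) = (-9.5526, -1.6844)
link 1: phi[1] = -170 + 35 = -135 deg
  cos(-135 deg) = -0.7071, sin(-135 deg) = -0.7071
  joint[2] = (-9.5526, -1.6844) + 9.1 * (-0.7071, -0.7071) = (-9.5526 + -6.4347, -1.6844 + -6.4347) = (-15.9873, -8.1191)
link 2: phi[2] = -170 + 35 + -85 = -220 deg
  cos(-220 deg) = -0.7660, sin(-220 deg) = 0.6428
  joint[3] = (-15.9873, -8.1191) + 10.9 * (-0.7660, 0.6428) = (-15.9873 + -8.3499, -8.1191 + 7.0064) = (-24.3372, -1.1127)
link 3: phi[3] = -170 + 35 + -85 + 100 = -120 deg
  cos(-120 deg) = -0.5000, sin(-120 deg) = -0.8660
  joint[4] = (-24.3372, -1.1127) + 5.4 * (-0.5000, -0.8660) = (-24.3372 + -2.7000, -1.1127 + -4.6765) = (-27.0372, -5.7892)
End effector: (-27.0372, -5.7892)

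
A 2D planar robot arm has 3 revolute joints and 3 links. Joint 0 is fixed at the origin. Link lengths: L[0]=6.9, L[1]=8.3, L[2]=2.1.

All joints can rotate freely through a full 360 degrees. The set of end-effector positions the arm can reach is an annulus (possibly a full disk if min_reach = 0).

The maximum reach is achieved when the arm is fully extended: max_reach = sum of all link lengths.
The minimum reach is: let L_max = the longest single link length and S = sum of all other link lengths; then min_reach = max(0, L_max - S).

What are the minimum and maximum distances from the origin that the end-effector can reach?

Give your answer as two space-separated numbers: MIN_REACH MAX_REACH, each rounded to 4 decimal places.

Answer: 0.0000 17.3000

Derivation:
Link lengths: [6.9, 8.3, 2.1]
max_reach = 6.9 + 8.3 + 2.1 = 17.3
L_max = max([6.9, 8.3, 2.1]) = 8.3
S (sum of others) = 17.3 - 8.3 = 9
min_reach = max(0, 8.3 - 9) = max(0, -0.7) = 0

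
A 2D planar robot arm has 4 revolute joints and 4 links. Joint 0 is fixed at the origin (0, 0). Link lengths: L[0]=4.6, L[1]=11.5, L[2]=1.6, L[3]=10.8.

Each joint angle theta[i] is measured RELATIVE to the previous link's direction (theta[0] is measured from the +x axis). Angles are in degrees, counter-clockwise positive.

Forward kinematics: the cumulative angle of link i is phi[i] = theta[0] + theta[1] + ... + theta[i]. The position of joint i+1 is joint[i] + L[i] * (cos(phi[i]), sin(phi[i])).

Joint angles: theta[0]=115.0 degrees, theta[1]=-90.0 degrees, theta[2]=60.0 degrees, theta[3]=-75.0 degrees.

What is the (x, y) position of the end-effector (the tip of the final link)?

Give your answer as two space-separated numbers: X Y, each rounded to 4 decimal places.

joint[0] = (0.0000, 0.0000)  (base)
link 0: phi[0] = 115 = 115 deg
  cos(115 deg) = -0.4226, sin(115 deg) = 0.9063
  joint[1] = (0.0000, 0.0000) + 4.6 * (-0.4226, 0.9063) = (0.0000 + -1.9440, 0.0000 + 4.1690) = (-1.9440, 4.1690)
link 1: phi[1] = 115 + -90 = 25 deg
  cos(25 deg) = 0.9063, sin(25 deg) = 0.4226
  joint[2] = (-1.9440, 4.1690) + 11.5 * (0.9063, 0.4226) = (-1.9440 + 10.4225, 4.1690 + 4.8601) = (8.4785, 9.0291)
link 2: phi[2] = 115 + -90 + 60 = 85 deg
  cos(85 deg) = 0.0872, sin(85 deg) = 0.9962
  joint[3] = (8.4785, 9.0291) + 1.6 * (0.0872, 0.9962) = (8.4785 + 0.1394, 9.0291 + 1.5939) = (8.6179, 10.6230)
link 3: phi[3] = 115 + -90 + 60 + -75 = 10 deg
  cos(10 deg) = 0.9848, sin(10 deg) = 0.1736
  joint[4] = (8.6179, 10.6230) + 10.8 * (0.9848, 0.1736) = (8.6179 + 10.6359, 10.6230 + 1.8754) = (19.2539, 12.4984)
End effector: (19.2539, 12.4984)

Answer: 19.2539 12.4984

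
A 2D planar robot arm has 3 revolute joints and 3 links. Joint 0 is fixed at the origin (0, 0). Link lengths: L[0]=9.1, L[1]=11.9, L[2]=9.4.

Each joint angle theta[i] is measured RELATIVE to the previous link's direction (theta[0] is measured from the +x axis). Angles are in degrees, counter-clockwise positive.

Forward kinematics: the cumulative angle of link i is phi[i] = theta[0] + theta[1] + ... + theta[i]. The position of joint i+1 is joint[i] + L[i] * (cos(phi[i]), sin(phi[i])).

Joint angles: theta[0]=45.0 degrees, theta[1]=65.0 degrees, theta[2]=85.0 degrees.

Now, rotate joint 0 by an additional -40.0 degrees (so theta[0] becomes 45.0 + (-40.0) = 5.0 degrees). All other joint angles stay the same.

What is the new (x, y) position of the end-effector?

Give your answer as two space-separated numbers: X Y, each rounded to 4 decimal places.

Answer: 4.6161 15.9481

Derivation:
joint[0] = (0.0000, 0.0000)  (base)
link 0: phi[0] = 5 = 5 deg
  cos(5 deg) = 0.9962, sin(5 deg) = 0.0872
  joint[1] = (0.0000, 0.0000) + 9.1 * (0.9962, 0.0872) = (0.0000 + 9.0654, 0.0000 + 0.7931) = (9.0654, 0.7931)
link 1: phi[1] = 5 + 65 = 70 deg
  cos(70 deg) = 0.3420, sin(70 deg) = 0.9397
  joint[2] = (9.0654, 0.7931) + 11.9 * (0.3420, 0.9397) = (9.0654 + 4.0700, 0.7931 + 11.1823) = (13.1354, 11.9755)
link 2: phi[2] = 5 + 65 + 85 = 155 deg
  cos(155 deg) = -0.9063, sin(155 deg) = 0.4226
  joint[3] = (13.1354, 11.9755) + 9.4 * (-0.9063, 0.4226) = (13.1354 + -8.5193, 11.9755 + 3.9726) = (4.6161, 15.9481)
End effector: (4.6161, 15.9481)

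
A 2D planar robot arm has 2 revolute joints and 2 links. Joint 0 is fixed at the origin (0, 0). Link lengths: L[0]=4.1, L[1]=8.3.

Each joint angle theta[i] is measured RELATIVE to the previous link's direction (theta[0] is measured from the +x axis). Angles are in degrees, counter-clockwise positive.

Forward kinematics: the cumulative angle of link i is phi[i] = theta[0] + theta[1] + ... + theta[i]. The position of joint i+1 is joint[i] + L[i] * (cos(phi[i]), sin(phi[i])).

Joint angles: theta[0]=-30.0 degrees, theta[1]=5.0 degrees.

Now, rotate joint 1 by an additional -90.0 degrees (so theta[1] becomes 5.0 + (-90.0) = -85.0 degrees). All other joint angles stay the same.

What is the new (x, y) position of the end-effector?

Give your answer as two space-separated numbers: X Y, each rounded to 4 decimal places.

Answer: 0.0430 -9.5724

Derivation:
joint[0] = (0.0000, 0.0000)  (base)
link 0: phi[0] = -30 = -30 deg
  cos(-30 deg) = 0.8660, sin(-30 deg) = -0.5000
  joint[1] = (0.0000, 0.0000) + 4.1 * (0.8660, -0.5000) = (0.0000 + 3.5507, 0.0000 + -2.0500) = (3.5507, -2.0500)
link 1: phi[1] = -30 + -85 = -115 deg
  cos(-115 deg) = -0.4226, sin(-115 deg) = -0.9063
  joint[2] = (3.5507, -2.0500) + 8.3 * (-0.4226, -0.9063) = (3.5507 + -3.5077, -2.0500 + -7.5224) = (0.0430, -9.5724)
End effector: (0.0430, -9.5724)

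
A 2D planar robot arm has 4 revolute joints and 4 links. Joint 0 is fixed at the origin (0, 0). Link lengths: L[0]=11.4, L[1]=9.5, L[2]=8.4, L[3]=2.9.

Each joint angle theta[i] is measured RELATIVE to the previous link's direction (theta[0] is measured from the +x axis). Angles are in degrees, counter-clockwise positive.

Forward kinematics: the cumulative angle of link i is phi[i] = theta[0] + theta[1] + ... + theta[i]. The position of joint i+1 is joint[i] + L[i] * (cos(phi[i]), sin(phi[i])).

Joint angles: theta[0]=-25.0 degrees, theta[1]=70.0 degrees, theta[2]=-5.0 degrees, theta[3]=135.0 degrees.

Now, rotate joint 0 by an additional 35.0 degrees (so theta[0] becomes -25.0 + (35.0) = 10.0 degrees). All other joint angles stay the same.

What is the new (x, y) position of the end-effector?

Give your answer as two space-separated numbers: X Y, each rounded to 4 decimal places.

joint[0] = (0.0000, 0.0000)  (base)
link 0: phi[0] = 10 = 10 deg
  cos(10 deg) = 0.9848, sin(10 deg) = 0.1736
  joint[1] = (0.0000, 0.0000) + 11.4 * (0.9848, 0.1736) = (0.0000 + 11.2268, 0.0000 + 1.9796) = (11.2268, 1.9796)
link 1: phi[1] = 10 + 70 = 80 deg
  cos(80 deg) = 0.1736, sin(80 deg) = 0.9848
  joint[2] = (11.2268, 1.9796) + 9.5 * (0.1736, 0.9848) = (11.2268 + 1.6497, 1.9796 + 9.3557) = (12.8765, 11.3353)
link 2: phi[2] = 10 + 70 + -5 = 75 deg
  cos(75 deg) = 0.2588, sin(75 deg) = 0.9659
  joint[3] = (12.8765, 11.3353) + 8.4 * (0.2588, 0.9659) = (12.8765 + 2.1741, 11.3353 + 8.1138) = (15.0505, 19.4490)
link 3: phi[3] = 10 + 70 + -5 + 135 = 210 deg
  cos(210 deg) = -0.8660, sin(210 deg) = -0.5000
  joint[4] = (15.0505, 19.4490) + 2.9 * (-0.8660, -0.5000) = (15.0505 + -2.5115, 19.4490 + -1.4500) = (12.5391, 17.9990)
End effector: (12.5391, 17.9990)

Answer: 12.5391 17.9990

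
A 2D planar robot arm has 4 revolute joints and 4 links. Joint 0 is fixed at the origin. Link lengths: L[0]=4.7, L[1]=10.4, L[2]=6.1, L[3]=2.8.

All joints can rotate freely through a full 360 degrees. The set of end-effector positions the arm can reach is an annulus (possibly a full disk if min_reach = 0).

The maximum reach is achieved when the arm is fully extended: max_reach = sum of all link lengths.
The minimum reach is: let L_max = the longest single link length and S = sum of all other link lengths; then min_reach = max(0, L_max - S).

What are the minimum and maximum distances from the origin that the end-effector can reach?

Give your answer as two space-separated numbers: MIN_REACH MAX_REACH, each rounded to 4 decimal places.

Link lengths: [4.7, 10.4, 6.1, 2.8]
max_reach = 4.7 + 10.4 + 6.1 + 2.8 = 24
L_max = max([4.7, 10.4, 6.1, 2.8]) = 10.4
S (sum of others) = 24 - 10.4 = 13.6
min_reach = max(0, 10.4 - 13.6) = max(0, -3.2) = 0

Answer: 0.0000 24.0000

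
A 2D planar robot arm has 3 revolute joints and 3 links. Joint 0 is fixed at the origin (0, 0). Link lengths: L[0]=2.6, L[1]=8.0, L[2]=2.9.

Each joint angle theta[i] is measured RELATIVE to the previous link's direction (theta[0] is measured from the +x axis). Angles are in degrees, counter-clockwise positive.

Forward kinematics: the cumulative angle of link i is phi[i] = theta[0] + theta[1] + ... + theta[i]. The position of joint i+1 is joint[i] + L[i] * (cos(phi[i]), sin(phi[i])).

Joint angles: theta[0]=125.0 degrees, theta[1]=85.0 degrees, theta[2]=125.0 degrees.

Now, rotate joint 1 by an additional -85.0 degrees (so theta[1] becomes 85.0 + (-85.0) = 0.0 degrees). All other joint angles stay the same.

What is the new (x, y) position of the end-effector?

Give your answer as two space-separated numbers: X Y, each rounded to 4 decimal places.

joint[0] = (0.0000, 0.0000)  (base)
link 0: phi[0] = 125 = 125 deg
  cos(125 deg) = -0.5736, sin(125 deg) = 0.8192
  joint[1] = (0.0000, 0.0000) + 2.6 * (-0.5736, 0.8192) = (0.0000 + -1.4913, 0.0000 + 2.1298) = (-1.4913, 2.1298)
link 1: phi[1] = 125 + 0 = 125 deg
  cos(125 deg) = -0.5736, sin(125 deg) = 0.8192
  joint[2] = (-1.4913, 2.1298) + 8 * (-0.5736, 0.8192) = (-1.4913 + -4.5886, 2.1298 + 6.5532) = (-6.0799, 8.6830)
link 2: phi[2] = 125 + 0 + 125 = 250 deg
  cos(250 deg) = -0.3420, sin(250 deg) = -0.9397
  joint[3] = (-6.0799, 8.6830) + 2.9 * (-0.3420, -0.9397) = (-6.0799 + -0.9919, 8.6830 + -2.7251) = (-7.0718, 5.9579)
End effector: (-7.0718, 5.9579)

Answer: -7.0718 5.9579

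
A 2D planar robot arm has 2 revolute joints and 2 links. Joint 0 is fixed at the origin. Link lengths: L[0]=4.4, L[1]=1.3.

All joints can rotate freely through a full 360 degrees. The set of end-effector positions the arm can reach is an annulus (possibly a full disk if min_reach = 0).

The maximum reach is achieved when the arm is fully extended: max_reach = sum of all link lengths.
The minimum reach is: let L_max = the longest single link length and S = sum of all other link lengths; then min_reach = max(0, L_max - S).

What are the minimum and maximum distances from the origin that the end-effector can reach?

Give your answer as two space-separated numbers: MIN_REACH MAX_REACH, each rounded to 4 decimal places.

Link lengths: [4.4, 1.3]
max_reach = 4.4 + 1.3 = 5.7
L_max = max([4.4, 1.3]) = 4.4
S (sum of others) = 5.7 - 4.4 = 1.3
min_reach = max(0, 4.4 - 1.3) = max(0, 3.1) = 3.1

Answer: 3.1000 5.7000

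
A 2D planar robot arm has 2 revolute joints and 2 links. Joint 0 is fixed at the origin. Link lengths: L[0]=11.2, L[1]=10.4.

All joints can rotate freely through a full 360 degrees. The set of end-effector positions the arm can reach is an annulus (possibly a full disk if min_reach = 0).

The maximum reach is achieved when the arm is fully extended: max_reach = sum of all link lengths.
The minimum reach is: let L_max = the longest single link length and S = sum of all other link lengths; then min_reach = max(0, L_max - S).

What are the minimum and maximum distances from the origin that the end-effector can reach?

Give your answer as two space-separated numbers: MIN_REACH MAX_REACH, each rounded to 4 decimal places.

Answer: 0.8000 21.6000

Derivation:
Link lengths: [11.2, 10.4]
max_reach = 11.2 + 10.4 = 21.6
L_max = max([11.2, 10.4]) = 11.2
S (sum of others) = 21.6 - 11.2 = 10.4
min_reach = max(0, 11.2 - 10.4) = max(0, 0.8) = 0.8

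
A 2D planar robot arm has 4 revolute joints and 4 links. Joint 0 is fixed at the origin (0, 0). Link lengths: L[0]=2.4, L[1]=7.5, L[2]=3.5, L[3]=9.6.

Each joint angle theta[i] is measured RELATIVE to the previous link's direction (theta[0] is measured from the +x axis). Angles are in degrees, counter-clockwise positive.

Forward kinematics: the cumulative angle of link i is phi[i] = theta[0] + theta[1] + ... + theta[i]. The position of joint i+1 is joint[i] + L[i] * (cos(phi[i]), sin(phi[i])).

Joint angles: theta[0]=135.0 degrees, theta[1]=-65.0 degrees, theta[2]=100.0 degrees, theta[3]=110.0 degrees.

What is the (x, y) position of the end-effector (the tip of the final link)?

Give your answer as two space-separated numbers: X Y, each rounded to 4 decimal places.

joint[0] = (0.0000, 0.0000)  (base)
link 0: phi[0] = 135 = 135 deg
  cos(135 deg) = -0.7071, sin(135 deg) = 0.7071
  joint[1] = (0.0000, 0.0000) + 2.4 * (-0.7071, 0.7071) = (0.0000 + -1.6971, 0.0000 + 1.6971) = (-1.6971, 1.6971)
link 1: phi[1] = 135 + -65 = 70 deg
  cos(70 deg) = 0.3420, sin(70 deg) = 0.9397
  joint[2] = (-1.6971, 1.6971) + 7.5 * (0.3420, 0.9397) = (-1.6971 + 2.5652, 1.6971 + 7.0477) = (0.8681, 8.7448)
link 2: phi[2] = 135 + -65 + 100 = 170 deg
  cos(170 deg) = -0.9848, sin(170 deg) = 0.1736
  joint[3] = (0.8681, 8.7448) + 3.5 * (-0.9848, 0.1736) = (0.8681 + -3.4468, 8.7448 + 0.6078) = (-2.5787, 9.3525)
link 3: phi[3] = 135 + -65 + 100 + 110 = 280 deg
  cos(280 deg) = 0.1736, sin(280 deg) = -0.9848
  joint[4] = (-2.5787, 9.3525) + 9.6 * (0.1736, -0.9848) = (-2.5787 + 1.6670, 9.3525 + -9.4542) = (-0.9117, -0.1016)
End effector: (-0.9117, -0.1016)

Answer: -0.9117 -0.1016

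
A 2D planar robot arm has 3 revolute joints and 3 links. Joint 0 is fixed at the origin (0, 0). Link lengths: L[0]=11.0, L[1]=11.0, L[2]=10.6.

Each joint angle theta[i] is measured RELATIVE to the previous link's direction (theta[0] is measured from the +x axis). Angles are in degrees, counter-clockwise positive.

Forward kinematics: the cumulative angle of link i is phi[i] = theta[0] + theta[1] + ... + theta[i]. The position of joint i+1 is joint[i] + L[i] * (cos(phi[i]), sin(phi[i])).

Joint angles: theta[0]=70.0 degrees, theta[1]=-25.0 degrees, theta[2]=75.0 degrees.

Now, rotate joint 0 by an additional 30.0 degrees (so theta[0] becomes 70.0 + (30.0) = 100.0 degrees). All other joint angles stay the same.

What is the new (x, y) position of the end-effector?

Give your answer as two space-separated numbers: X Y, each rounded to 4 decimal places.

joint[0] = (0.0000, 0.0000)  (base)
link 0: phi[0] = 100 = 100 deg
  cos(100 deg) = -0.1736, sin(100 deg) = 0.9848
  joint[1] = (0.0000, 0.0000) + 11 * (-0.1736, 0.9848) = (0.0000 + -1.9101, 0.0000 + 10.8329) = (-1.9101, 10.8329)
link 1: phi[1] = 100 + -25 = 75 deg
  cos(75 deg) = 0.2588, sin(75 deg) = 0.9659
  joint[2] = (-1.9101, 10.8329) + 11 * (0.2588, 0.9659) = (-1.9101 + 2.8470, 10.8329 + 10.6252) = (0.9369, 21.4581)
link 2: phi[2] = 100 + -25 + 75 = 150 deg
  cos(150 deg) = -0.8660, sin(150 deg) = 0.5000
  joint[3] = (0.9369, 21.4581) + 10.6 * (-0.8660, 0.5000) = (0.9369 + -9.1799, 21.4581 + 5.3000) = (-8.2430, 26.7581)
End effector: (-8.2430, 26.7581)

Answer: -8.2430 26.7581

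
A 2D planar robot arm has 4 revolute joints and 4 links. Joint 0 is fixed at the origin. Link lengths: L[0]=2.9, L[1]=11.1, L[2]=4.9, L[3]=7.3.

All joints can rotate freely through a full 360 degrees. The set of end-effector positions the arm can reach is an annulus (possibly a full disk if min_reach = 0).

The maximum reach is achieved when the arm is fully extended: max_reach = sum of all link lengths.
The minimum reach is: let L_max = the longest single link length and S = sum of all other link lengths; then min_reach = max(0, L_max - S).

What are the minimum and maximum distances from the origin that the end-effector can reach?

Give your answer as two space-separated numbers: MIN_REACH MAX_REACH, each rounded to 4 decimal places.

Answer: 0.0000 26.2000

Derivation:
Link lengths: [2.9, 11.1, 4.9, 7.3]
max_reach = 2.9 + 11.1 + 4.9 + 7.3 = 26.2
L_max = max([2.9, 11.1, 4.9, 7.3]) = 11.1
S (sum of others) = 26.2 - 11.1 = 15.1
min_reach = max(0, 11.1 - 15.1) = max(0, -4) = 0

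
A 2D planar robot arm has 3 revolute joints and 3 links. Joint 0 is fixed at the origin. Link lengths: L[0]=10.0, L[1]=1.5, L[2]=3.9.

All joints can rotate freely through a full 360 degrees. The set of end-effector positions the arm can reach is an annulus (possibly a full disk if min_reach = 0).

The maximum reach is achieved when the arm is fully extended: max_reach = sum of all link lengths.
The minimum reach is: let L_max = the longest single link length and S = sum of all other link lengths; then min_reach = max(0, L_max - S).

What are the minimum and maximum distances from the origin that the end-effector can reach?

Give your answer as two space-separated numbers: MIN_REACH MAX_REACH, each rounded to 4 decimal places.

Answer: 4.6000 15.4000

Derivation:
Link lengths: [10.0, 1.5, 3.9]
max_reach = 10 + 1.5 + 3.9 = 15.4
L_max = max([10.0, 1.5, 3.9]) = 10
S (sum of others) = 15.4 - 10 = 5.4
min_reach = max(0, 10 - 5.4) = max(0, 4.6) = 4.6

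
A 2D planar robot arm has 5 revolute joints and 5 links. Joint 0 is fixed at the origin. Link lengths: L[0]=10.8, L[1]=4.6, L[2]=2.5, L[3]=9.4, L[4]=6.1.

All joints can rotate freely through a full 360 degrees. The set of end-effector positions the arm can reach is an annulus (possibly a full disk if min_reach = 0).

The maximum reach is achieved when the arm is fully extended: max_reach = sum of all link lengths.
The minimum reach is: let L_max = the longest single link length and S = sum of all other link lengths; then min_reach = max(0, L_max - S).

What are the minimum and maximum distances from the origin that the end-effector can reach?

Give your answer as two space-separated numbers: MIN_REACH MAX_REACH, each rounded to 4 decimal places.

Link lengths: [10.8, 4.6, 2.5, 9.4, 6.1]
max_reach = 10.8 + 4.6 + 2.5 + 9.4 + 6.1 = 33.4
L_max = max([10.8, 4.6, 2.5, 9.4, 6.1]) = 10.8
S (sum of others) = 33.4 - 10.8 = 22.6
min_reach = max(0, 10.8 - 22.6) = max(0, -11.8) = 0

Answer: 0.0000 33.4000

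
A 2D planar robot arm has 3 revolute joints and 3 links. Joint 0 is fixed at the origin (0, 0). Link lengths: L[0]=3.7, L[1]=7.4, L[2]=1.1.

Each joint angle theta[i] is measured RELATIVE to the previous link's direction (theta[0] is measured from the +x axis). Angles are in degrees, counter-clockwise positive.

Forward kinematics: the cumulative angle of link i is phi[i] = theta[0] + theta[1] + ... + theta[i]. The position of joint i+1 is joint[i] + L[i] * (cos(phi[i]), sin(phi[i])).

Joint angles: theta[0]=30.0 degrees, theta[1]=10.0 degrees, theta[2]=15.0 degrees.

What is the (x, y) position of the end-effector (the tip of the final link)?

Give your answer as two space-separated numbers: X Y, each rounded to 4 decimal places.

Answer: 9.5040 7.5077

Derivation:
joint[0] = (0.0000, 0.0000)  (base)
link 0: phi[0] = 30 = 30 deg
  cos(30 deg) = 0.8660, sin(30 deg) = 0.5000
  joint[1] = (0.0000, 0.0000) + 3.7 * (0.8660, 0.5000) = (0.0000 + 3.2043, 0.0000 + 1.8500) = (3.2043, 1.8500)
link 1: phi[1] = 30 + 10 = 40 deg
  cos(40 deg) = 0.7660, sin(40 deg) = 0.6428
  joint[2] = (3.2043, 1.8500) + 7.4 * (0.7660, 0.6428) = (3.2043 + 5.6687, 1.8500 + 4.7566) = (8.8730, 6.6066)
link 2: phi[2] = 30 + 10 + 15 = 55 deg
  cos(55 deg) = 0.5736, sin(55 deg) = 0.8192
  joint[3] = (8.8730, 6.6066) + 1.1 * (0.5736, 0.8192) = (8.8730 + 0.6309, 6.6066 + 0.9011) = (9.5040, 7.5077)
End effector: (9.5040, 7.5077)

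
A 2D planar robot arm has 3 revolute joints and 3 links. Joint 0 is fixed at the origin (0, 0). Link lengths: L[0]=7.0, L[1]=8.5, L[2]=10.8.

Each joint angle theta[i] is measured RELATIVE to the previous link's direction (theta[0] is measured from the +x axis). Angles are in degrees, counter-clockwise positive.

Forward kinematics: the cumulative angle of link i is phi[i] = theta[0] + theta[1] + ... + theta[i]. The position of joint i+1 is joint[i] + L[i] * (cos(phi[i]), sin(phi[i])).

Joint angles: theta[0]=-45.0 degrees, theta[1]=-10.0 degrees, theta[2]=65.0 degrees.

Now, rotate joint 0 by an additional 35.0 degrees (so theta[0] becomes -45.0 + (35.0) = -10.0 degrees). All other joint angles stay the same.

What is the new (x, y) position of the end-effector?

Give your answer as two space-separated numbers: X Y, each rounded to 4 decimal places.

joint[0] = (0.0000, 0.0000)  (base)
link 0: phi[0] = -10 = -10 deg
  cos(-10 deg) = 0.9848, sin(-10 deg) = -0.1736
  joint[1] = (0.0000, 0.0000) + 7 * (0.9848, -0.1736) = (0.0000 + 6.8937, 0.0000 + -1.2155) = (6.8937, -1.2155)
link 1: phi[1] = -10 + -10 = -20 deg
  cos(-20 deg) = 0.9397, sin(-20 deg) = -0.3420
  joint[2] = (6.8937, -1.2155) + 8.5 * (0.9397, -0.3420) = (6.8937 + 7.9874, -1.2155 + -2.9072) = (14.8810, -4.1227)
link 2: phi[2] = -10 + -10 + 65 = 45 deg
  cos(45 deg) = 0.7071, sin(45 deg) = 0.7071
  joint[3] = (14.8810, -4.1227) + 10.8 * (0.7071, 0.7071) = (14.8810 + 7.6368, -4.1227 + 7.6368) = (22.5178, 3.5140)
End effector: (22.5178, 3.5140)

Answer: 22.5178 3.5140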